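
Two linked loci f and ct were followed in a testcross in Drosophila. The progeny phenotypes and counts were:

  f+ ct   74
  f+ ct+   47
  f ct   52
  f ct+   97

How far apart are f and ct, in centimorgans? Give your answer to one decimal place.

The two most frequent classes, f+ ct (74) and f ct+ (97), are the parental types, so the F1 was f+ ct / f ct+.
The recombinant classes are f+ ct+ and f ct: 47 + 52 = 99.
Recombination frequency = 99/270 = 0.3667 ≈ 36.7%, i.e. 36.7 centimorgans.

36.7 centimorgans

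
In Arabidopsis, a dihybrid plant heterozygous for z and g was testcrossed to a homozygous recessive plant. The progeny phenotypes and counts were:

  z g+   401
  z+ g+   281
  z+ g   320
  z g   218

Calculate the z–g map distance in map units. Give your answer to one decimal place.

40.9 map units

The two most frequent classes, z+ g (320) and z g+ (401), are the parental types, so the F1 was z+ g / z g+.
The recombinant classes are z+ g+ and z g: 281 + 218 = 499.
Recombination frequency = 499/1220 = 0.4090 ≈ 40.9%, i.e. 40.9 map units.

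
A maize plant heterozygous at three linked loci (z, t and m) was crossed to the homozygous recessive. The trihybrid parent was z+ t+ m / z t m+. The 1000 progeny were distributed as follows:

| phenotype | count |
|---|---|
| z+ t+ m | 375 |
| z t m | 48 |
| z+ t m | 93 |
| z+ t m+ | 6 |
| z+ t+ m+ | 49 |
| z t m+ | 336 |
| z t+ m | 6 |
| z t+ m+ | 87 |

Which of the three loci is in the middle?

The two rarest classes, z t+ m and z+ t m+, are the double crossovers. Comparing them with the parentals, only the z allele has switched, so z is the middle locus and the order is t – z – m.

z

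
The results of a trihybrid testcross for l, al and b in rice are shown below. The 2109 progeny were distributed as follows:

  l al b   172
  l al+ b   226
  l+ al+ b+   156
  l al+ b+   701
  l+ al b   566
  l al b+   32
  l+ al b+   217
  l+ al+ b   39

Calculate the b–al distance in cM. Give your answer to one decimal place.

The two most frequent reciprocal classes, l+ al b and l al+ b+, are the parental types, so the F1 was l+ al b / l al+ b+.
The two rarest classes, l+ al+ b and l al b+, are the double crossovers. Comparing them with the parentals, only the al allele has switched, so al is the middle locus and the order is l – al – b.
Crossovers in the al–b interval produce the single-crossover classes l+ al b+ and l al+ b (217 + 226 = 443) plus the double crossovers (71).
RF(al–b) = (443 + 71) / 2109 = 514/2109 = 0.2437 → 24.4 cM.

24.4 cM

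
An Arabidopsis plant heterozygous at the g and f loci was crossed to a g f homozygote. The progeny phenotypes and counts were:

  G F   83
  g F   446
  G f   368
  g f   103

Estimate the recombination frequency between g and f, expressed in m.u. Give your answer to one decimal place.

18.6 m.u.

The two most frequent classes, G f (368) and g F (446), are the parental types, so the F1 was G f / g F.
The recombinant classes are G F and g f: 83 + 103 = 186.
Recombination frequency = 186/1000 = 0.1860 ≈ 18.6%, i.e. 18.6 m.u.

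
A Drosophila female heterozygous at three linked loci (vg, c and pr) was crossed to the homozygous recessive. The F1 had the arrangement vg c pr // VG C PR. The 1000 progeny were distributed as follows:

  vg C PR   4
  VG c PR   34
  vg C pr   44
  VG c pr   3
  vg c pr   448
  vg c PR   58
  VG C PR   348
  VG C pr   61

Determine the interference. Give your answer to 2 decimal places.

0.35

The two rarest classes, VG c pr and vg C PR, are the double crossovers. Comparing them with the parentals, only the vg allele has switched, so vg is the middle locus and the order is pr – vg – c.
pr–vg: (119 + 7)/1000 = 0.1260; vg–c: (78 + 7)/1000 = 0.0850.
Expected DCO frequency = 0.1260 × 0.0850 ≈ 0.01071; observed = 7/1000 ≈ 0.00700.
Coefficient of coincidence = 0.00700/0.01071 ≈ 0.65; interference = 1 − 0.65 = 0.35.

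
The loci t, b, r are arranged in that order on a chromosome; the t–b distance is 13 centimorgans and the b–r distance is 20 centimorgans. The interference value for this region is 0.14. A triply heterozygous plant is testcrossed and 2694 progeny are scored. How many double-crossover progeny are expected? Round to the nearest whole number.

Map distances give recombination frequencies of 0.130 and 0.200 for the two intervals.
With interference 0.14 (so coincidence = 0.86), expected double-crossover frequency = 0.130 × 0.200 × 0.86 = 0.02236.
Expected number = 0.02236 × 2694 = 60.24 ≈ 60.

60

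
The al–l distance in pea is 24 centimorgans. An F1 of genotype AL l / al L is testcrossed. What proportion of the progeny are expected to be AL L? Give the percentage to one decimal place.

A map distance of 24 centimorgans corresponds to a recombination frequency of 0.240.
The F1 is AL l / al L, so AL L is a recombinant gamete class with expected frequency r/2 = 0.240/2 = 0.1200.
That is 0.1200 = 12.0% of the progeny.

12.0%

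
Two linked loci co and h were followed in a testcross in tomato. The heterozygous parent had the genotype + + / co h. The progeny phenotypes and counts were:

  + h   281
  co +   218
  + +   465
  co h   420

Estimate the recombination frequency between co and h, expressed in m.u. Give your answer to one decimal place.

The recombinant classes are + h and co +: 281 + 218 = 499.
Recombination frequency = 499/1384 = 0.3605 ≈ 36.1%, i.e. 36.1 m.u.

36.1 m.u.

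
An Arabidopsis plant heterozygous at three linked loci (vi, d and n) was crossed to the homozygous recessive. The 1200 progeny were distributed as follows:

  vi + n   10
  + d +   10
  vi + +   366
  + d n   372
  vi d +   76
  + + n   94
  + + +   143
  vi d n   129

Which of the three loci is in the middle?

The two most frequent reciprocal classes, vi + + and + d n, are the parental types, so the F1 was vi + + / + d n.
The two rarest classes, vi + n and + d +, are the double crossovers. Comparing them with the parentals, only the n allele has switched, so n is the middle locus and the order is vi – n – d.

n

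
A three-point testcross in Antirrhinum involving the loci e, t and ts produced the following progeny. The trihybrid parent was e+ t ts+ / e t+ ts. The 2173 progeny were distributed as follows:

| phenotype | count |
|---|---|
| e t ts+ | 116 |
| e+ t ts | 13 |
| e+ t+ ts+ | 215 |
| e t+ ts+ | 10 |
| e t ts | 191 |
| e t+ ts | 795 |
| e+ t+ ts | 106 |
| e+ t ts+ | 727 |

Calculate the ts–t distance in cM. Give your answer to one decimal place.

The two rarest classes, e+ t ts and e t+ ts+, are the double crossovers. Comparing them with the parentals, only the ts allele has switched, so ts is the middle locus and the order is e – ts – t.
Crossovers in the ts–t interval produce the single-crossover classes e+ t+ ts+ and e t ts (215 + 191 = 406) plus the double crossovers (23).
RF(ts–t) = (406 + 23) / 2173 = 429/2173 = 0.1974 → 19.7 cM.

19.7 cM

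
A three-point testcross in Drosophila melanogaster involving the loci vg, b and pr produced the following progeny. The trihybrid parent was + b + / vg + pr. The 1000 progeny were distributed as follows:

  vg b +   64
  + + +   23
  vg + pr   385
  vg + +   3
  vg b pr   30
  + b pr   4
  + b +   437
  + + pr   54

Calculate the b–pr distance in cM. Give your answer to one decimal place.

6.0 cM

The two rarest classes, + b pr and vg + +, are the double crossovers. Comparing them with the parentals, only the pr allele has switched, so pr is the middle locus and the order is vg – pr – b.
Crossovers in the pr–b interval produce the single-crossover classes + + + and vg b pr (23 + 30 = 53) plus the double crossovers (7).
RF(pr–b) = (53 + 7) / 1000 = 60/1000 = 0.0600 → 6.0 cM.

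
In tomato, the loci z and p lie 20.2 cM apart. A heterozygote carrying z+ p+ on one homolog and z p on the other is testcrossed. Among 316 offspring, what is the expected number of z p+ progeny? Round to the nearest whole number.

32

A map distance of 20.2 cM corresponds to a recombination frequency of 0.202.
The F1 is z+ p+ / z p, so z p+ is a recombinant gamete class with expected frequency r/2 = 0.202/2 = 0.1010.
Expected number = 0.1010 × 316 = 31.92 ≈ 32.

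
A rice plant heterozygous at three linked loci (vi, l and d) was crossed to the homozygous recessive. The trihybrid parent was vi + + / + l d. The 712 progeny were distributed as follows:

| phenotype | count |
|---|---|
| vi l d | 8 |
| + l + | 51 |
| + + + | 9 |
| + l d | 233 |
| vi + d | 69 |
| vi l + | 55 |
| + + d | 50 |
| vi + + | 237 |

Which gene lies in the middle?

The two rarest classes, + + + and vi l d, are the double crossovers. Comparing them with the parentals, only the vi allele has switched, so vi is the middle locus and the order is d – vi – l.

vi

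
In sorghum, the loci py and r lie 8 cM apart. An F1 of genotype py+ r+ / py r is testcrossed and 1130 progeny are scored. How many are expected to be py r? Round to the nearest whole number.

520

A map distance of 8 cM corresponds to a recombination frequency of 0.080.
The F1 is py+ r+ / py r, so py r is a parental gamete class with expected frequency (1 − r)/2 = 0.920/2 = 0.4600.
Expected number = 0.4600 × 1130 = 519.80 ≈ 520.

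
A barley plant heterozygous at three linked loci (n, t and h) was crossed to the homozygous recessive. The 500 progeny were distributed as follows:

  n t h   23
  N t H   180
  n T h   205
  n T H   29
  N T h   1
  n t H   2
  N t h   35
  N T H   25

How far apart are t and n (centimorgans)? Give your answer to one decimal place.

The two most frequent reciprocal classes, n T h and N t H, are the parental types, so the F1 was n T h / N t H.
The two rarest classes, N T h and n t H, are the double crossovers. Comparing them with the parentals, only the n allele has switched, so n is the middle locus and the order is t – n – h.
Crossovers in the t–n interval produce the single-crossover classes n t h and N T H (23 + 25 = 48) plus the double crossovers (3).
RF(t–n) = (48 + 3) / 500 = 51/500 = 0.1020 → 10.2 centimorgans.

10.2 centimorgans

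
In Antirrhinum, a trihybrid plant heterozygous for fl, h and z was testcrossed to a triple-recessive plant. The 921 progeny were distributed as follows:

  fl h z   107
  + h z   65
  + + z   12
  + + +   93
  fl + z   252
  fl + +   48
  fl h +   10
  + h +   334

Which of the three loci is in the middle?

fl

The two most frequent reciprocal classes, + h + and fl + z, are the parental types, so the F1 was + h + / fl + z.
The two rarest classes, fl h + and + + z, are the double crossovers. Comparing them with the parentals, only the fl allele has switched, so fl is the middle locus and the order is z – fl – h.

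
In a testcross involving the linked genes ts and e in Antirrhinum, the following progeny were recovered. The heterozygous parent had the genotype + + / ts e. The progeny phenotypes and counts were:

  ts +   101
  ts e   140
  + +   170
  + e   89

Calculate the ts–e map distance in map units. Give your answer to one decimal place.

The recombinant classes are + e and ts +: 89 + 101 = 190.
Recombination frequency = 190/500 = 0.3800 ≈ 38.0%, i.e. 38.0 map units.

38.0 map units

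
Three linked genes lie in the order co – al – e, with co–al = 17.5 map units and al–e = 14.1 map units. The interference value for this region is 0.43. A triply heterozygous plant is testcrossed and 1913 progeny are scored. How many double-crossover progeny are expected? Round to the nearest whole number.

Map distances give recombination frequencies of 0.175 and 0.141 for the two intervals.
With interference 0.43 (so coincidence = 0.57), expected double-crossover frequency = 0.175 × 0.141 × 0.57 = 0.01406.
Expected number = 0.01406 × 1913 = 26.91 ≈ 27.

27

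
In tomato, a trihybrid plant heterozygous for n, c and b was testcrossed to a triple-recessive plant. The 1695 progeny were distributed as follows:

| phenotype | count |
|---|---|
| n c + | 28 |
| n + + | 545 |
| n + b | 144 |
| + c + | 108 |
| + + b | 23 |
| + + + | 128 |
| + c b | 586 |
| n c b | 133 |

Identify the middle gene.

The two most frequent reciprocal classes, + c b and n + +, are the parental types, so the F1 was + c b / n + +.
The two rarest classes, + + b and n c +, are the double crossovers. Comparing them with the parentals, only the c allele has switched, so c is the middle locus and the order is b – c – n.

c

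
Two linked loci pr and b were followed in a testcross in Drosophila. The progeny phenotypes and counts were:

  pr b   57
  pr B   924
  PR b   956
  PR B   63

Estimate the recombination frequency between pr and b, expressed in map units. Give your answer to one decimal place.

The two most frequent classes, PR b (956) and pr B (924), are the parental types, so the F1 was PR b / pr B.
The recombinant classes are PR B and pr b: 63 + 57 = 120.
Recombination frequency = 120/2000 = 0.0600 ≈ 6.0%, i.e. 6.0 map units.

6.0 map units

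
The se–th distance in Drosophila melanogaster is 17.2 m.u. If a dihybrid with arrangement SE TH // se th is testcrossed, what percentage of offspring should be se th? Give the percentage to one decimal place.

41.4%

A map distance of 17.2 m.u. corresponds to a recombination frequency of 0.172.
The F1 is SE TH / se th, so se th is a parental gamete class with expected frequency (1 − r)/2 = 0.828/2 = 0.4140.
That is 0.4140 = 41.4% of the progeny.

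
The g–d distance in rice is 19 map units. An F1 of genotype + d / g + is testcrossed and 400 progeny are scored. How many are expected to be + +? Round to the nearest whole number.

A map distance of 19 map units corresponds to a recombination frequency of 0.190.
The F1 is + d / g +, so + + is a recombinant gamete class with expected frequency r/2 = 0.190/2 = 0.0950.
Expected number = 0.0950 × 400 = 38.00 ≈ 38.

38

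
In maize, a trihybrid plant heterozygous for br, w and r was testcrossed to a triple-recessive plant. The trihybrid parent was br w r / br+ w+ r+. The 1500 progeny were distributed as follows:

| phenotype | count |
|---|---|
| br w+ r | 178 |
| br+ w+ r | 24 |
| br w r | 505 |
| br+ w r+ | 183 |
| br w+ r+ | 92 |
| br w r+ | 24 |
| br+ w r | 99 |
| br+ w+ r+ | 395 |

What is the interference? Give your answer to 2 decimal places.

The two rarest classes, br w r+ and br+ w+ r, are the double crossovers. Comparing them with the parentals, only the r allele has switched, so r is the middle locus and the order is w – r – br.
w–r: (361 + 48)/1500 = 0.2727; r–br: (191 + 48)/1500 = 0.1593.
Expected DCO frequency = 0.2727 × 0.1593 ≈ 0.04344; observed = 48/1500 ≈ 0.03200.
Coefficient of coincidence = 0.03200/0.04344 ≈ 0.74; interference = 1 − 0.74 = 0.26.

0.26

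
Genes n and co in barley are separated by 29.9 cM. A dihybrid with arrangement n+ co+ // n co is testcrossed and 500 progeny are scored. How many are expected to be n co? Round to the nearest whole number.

A map distance of 29.9 cM corresponds to a recombination frequency of 0.299.
The F1 is n+ co+ / n co, so n co is a parental gamete class with expected frequency (1 − r)/2 = 0.701/2 = 0.3505.
Expected number = 0.3505 × 500 = 175.25 ≈ 175.

175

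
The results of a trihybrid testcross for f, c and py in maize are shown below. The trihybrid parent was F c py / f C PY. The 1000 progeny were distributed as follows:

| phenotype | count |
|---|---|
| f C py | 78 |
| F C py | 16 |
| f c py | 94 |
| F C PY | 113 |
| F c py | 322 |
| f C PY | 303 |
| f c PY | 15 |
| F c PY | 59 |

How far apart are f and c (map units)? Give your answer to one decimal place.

23.8 map units

The two rarest classes, F C py and f c PY, are the double crossovers. Comparing them with the parentals, only the c allele has switched, so c is the middle locus and the order is f – c – py.
Crossovers in the f–c interval produce the single-crossover classes f c py and F C PY (94 + 113 = 207) plus the double crossovers (31).
RF(f–c) = (207 + 31) / 1000 = 238/1000 = 0.2380 → 23.8 map units.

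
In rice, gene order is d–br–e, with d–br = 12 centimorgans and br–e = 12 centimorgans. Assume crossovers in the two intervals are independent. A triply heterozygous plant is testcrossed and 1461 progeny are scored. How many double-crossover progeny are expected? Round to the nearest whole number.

Map distances give recombination frequencies of 0.120 and 0.120 for the two intervals.
With no interference, expected double-crossover frequency = 0.120 × 0.120 = 0.01440.
Expected number = 0.01440 × 1461 = 21.04 ≈ 21.

21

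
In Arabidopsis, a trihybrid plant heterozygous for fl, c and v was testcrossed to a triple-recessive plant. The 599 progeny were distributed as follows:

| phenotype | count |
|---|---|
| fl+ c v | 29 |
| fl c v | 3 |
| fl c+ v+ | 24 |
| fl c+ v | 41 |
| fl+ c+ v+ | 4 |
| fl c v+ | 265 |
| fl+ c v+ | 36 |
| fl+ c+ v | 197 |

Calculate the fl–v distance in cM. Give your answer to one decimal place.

The two most frequent reciprocal classes, fl c v+ and fl+ c+ v, are the parental types, so the F1 was fl c v+ / fl+ c+ v.
The two rarest classes, fl c v and fl+ c+ v+, are the double crossovers. Comparing them with the parentals, only the v allele has switched, so v is the middle locus and the order is fl – v – c.
Crossovers in the fl–v interval produce the single-crossover classes fl+ c v+ and fl c+ v (36 + 41 = 77) plus the double crossovers (7).
RF(fl–v) = (77 + 7) / 599 = 84/599 = 0.1402 → 14.0 cM.

14.0 cM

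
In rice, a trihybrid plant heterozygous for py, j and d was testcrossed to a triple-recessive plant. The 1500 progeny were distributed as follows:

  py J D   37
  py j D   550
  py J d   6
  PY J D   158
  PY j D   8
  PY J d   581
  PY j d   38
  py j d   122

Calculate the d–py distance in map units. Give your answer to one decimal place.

The two most frequent reciprocal classes, PY J d and py j D, are the parental types, so the F1 was PY J d / py j D.
The two rarest classes, py J d and PY j D, are the double crossovers. Comparing them with the parentals, only the py allele has switched, so py is the middle locus and the order is j – py – d.
Crossovers in the py–d interval produce the single-crossover classes PY J D and py j d (158 + 122 = 280) plus the double crossovers (14).
RF(py–d) = (280 + 14) / 1500 = 294/1500 = 0.1960 → 19.6 map units.

19.6 map units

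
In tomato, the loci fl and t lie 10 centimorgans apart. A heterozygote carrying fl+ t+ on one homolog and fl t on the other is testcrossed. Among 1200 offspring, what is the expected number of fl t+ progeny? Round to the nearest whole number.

60

A map distance of 10 centimorgans corresponds to a recombination frequency of 0.100.
The F1 is fl+ t+ / fl t, so fl t+ is a recombinant gamete class with expected frequency r/2 = 0.100/2 = 0.0500.
Expected number = 0.0500 × 1200 = 60.00 ≈ 60.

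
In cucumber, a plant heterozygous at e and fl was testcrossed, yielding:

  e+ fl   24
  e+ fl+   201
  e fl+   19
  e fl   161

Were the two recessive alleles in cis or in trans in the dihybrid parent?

cis

The two most frequent classes are e+ fl+ (201) and e fl (161); these are the parental (non-recombinant) types.
So the F1 carried e+ fl+ on one chromosome and e fl on the other — the recessive alleles are on the same chromosome (cis / coupling).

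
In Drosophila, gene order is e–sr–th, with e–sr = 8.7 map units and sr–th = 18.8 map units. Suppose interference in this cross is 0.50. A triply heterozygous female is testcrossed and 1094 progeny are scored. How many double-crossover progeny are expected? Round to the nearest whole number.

9

Map distances give recombination frequencies of 0.087 and 0.188 for the two intervals.
With interference 0.50 (so coincidence = 0.50), expected double-crossover frequency = 0.087 × 0.188 × 0.50 = 0.00818.
Expected number = 0.00818 × 1094 = 8.95 ≈ 9.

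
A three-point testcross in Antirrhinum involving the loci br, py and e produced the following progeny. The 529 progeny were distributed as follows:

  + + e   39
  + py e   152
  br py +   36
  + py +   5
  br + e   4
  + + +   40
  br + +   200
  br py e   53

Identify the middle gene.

e

The two most frequent reciprocal classes, + py e and br + +, are the parental types, so the F1 was + py e / br + +.
The two rarest classes, + py + and br + e, are the double crossovers. Comparing them with the parentals, only the e allele has switched, so e is the middle locus and the order is br – e – py.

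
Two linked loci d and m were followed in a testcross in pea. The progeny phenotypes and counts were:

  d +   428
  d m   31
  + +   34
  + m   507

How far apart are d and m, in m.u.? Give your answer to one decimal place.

6.5 m.u.

The two most frequent classes, + m (507) and d + (428), are the parental types, so the F1 was + m / d +.
The recombinant classes are + + and d m: 34 + 31 = 65.
Recombination frequency = 65/1000 = 0.0650 ≈ 6.5%, i.e. 6.5 m.u.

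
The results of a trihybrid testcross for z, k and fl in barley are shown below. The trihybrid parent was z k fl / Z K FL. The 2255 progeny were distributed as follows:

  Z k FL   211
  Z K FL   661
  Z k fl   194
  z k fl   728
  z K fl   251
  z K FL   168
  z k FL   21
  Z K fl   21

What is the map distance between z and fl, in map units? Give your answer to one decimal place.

17.9 map units

The two rarest classes, z k FL and Z K fl, are the double crossovers. Comparing them with the parentals, only the fl allele has switched, so fl is the middle locus and the order is k – fl – z.
Crossovers in the fl–z interval produce the single-crossover classes Z k fl and z K FL (194 + 168 = 362) plus the double crossovers (42).
RF(fl–z) = (362 + 42) / 2255 = 404/2255 = 0.1792 → 17.9 map units.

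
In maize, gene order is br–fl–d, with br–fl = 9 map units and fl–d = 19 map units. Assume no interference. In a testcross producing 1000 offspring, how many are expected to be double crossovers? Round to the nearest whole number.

17

Map distances give recombination frequencies of 0.090 and 0.190 for the two intervals.
With no interference, expected double-crossover frequency = 0.090 × 0.190 = 0.01710.
Expected number = 0.01710 × 1000 = 17.10 ≈ 17.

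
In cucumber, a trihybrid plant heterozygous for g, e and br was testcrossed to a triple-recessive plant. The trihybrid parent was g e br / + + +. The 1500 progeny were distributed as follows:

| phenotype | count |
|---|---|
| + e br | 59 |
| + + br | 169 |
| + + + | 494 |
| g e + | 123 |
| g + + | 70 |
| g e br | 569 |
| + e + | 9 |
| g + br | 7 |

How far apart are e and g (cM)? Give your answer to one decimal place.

9.7 cM

The two rarest classes, g + br and + e +, are the double crossovers. Comparing them with the parentals, only the e allele has switched, so e is the middle locus and the order is g – e – br.
Crossovers in the g–e interval produce the single-crossover classes + e br and g + + (59 + 70 = 129) plus the double crossovers (16).
RF(g–e) = (129 + 16) / 1500 = 145/1500 = 0.0967 → 9.7 cM.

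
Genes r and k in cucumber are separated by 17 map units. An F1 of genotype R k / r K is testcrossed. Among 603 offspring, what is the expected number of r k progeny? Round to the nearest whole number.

51

A map distance of 17 map units corresponds to a recombination frequency of 0.170.
The F1 is R k / r K, so r k is a recombinant gamete class with expected frequency r/2 = 0.170/2 = 0.0850.
Expected number = 0.0850 × 603 = 51.26 ≈ 51.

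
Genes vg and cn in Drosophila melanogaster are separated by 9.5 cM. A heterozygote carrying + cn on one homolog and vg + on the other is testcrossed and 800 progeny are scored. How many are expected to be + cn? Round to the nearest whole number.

362

A map distance of 9.5 cM corresponds to a recombination frequency of 0.095.
The F1 is + cn / vg +, so + cn is a parental gamete class with expected frequency (1 − r)/2 = 0.905/2 = 0.4525.
Expected number = 0.4525 × 800 = 362.00 ≈ 362.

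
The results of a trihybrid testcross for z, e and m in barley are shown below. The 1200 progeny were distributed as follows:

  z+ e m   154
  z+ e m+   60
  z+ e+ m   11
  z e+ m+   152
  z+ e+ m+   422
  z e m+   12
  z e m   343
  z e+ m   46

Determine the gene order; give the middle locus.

The two most frequent reciprocal classes, z e m and z+ e+ m+, are the parental types, so the F1 was z e m / z+ e+ m+.
The two rarest classes, z e m+ and z+ e+ m, are the double crossovers. Comparing them with the parentals, only the m allele has switched, so m is the middle locus and the order is z – m – e.

m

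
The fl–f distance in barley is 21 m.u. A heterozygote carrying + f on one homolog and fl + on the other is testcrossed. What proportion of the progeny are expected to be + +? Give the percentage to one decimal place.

10.5%

A map distance of 21 m.u. corresponds to a recombination frequency of 0.210.
The F1 is + f / fl +, so + + is a recombinant gamete class with expected frequency r/2 = 0.210/2 = 0.1050.
That is 0.1050 = 10.5% of the progeny.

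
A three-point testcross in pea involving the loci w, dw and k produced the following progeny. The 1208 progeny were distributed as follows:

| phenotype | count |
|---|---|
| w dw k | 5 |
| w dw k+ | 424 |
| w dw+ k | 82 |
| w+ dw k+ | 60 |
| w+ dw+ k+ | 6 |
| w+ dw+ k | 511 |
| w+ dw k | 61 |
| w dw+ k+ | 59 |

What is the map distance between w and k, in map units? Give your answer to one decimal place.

12.7 map units

The two most frequent reciprocal classes, w dw k+ and w+ dw+ k, are the parental types, so the F1 was w dw k+ / w+ dw+ k.
The two rarest classes, w dw k and w+ dw+ k+, are the double crossovers. Comparing them with the parentals, only the k allele has switched, so k is the middle locus and the order is w – k – dw.
Crossovers in the w–k interval produce the single-crossover classes w+ dw k+ and w dw+ k (60 + 82 = 142) plus the double crossovers (11).
RF(w–k) = (142 + 11) / 1208 = 153/1208 = 0.1267 → 12.7 map units.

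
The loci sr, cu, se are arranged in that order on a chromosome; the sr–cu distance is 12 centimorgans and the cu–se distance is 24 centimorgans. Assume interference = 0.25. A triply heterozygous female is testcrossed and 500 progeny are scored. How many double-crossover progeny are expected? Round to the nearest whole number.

Map distances give recombination frequencies of 0.120 and 0.240 for the two intervals.
With interference 0.25 (so coincidence = 0.75), expected double-crossover frequency = 0.120 × 0.240 × 0.75 = 0.02160.
Expected number = 0.02160 × 500 = 10.80 ≈ 11.

11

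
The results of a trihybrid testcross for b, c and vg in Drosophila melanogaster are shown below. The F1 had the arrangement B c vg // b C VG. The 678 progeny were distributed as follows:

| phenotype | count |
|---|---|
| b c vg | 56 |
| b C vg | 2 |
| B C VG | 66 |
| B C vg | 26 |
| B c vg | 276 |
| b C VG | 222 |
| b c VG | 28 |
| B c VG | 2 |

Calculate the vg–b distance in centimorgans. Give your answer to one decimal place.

18.6 centimorgans

The two rarest classes, B c VG and b C vg, are the double crossovers. Comparing them with the parentals, only the vg allele has switched, so vg is the middle locus and the order is b – vg – c.
Crossovers in the b–vg interval produce the single-crossover classes b c vg and B C VG (56 + 66 = 122) plus the double crossovers (4).
RF(b–vg) = (122 + 4) / 678 = 126/678 = 0.1858 → 18.6 centimorgans.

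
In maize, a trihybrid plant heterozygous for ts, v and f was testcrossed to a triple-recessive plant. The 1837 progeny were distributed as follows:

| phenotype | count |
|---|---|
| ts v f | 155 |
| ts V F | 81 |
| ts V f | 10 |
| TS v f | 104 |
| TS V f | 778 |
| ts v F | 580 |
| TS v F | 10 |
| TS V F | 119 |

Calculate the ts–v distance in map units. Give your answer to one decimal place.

The two most frequent reciprocal classes, ts v F and TS V f, are the parental types, so the F1 was ts v F / TS V f.
The two rarest classes, TS v F and ts V f, are the double crossovers. Comparing them with the parentals, only the ts allele has switched, so ts is the middle locus and the order is v – ts – f.
Crossovers in the v–ts interval produce the single-crossover classes ts V F and TS v f (81 + 104 = 185) plus the double crossovers (20).
RF(v–ts) = (185 + 20) / 1837 = 205/1837 = 0.1116 → 11.2 map units.

11.2 map units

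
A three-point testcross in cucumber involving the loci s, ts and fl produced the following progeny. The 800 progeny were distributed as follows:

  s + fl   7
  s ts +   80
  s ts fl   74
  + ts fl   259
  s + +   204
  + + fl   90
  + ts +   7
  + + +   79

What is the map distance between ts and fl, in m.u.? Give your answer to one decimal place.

23.0 m.u.

The two most frequent reciprocal classes, + ts fl and s + +, are the parental types, so the F1 was + ts fl / s + +.
The two rarest classes, + ts + and s + fl, are the double crossovers. Comparing them with the parentals, only the fl allele has switched, so fl is the middle locus and the order is ts – fl – s.
Crossovers in the ts–fl interval produce the single-crossover classes + + fl and s ts + (90 + 80 = 170) plus the double crossovers (14).
RF(ts–fl) = (170 + 14) / 800 = 184/800 = 0.2300 → 23.0 m.u.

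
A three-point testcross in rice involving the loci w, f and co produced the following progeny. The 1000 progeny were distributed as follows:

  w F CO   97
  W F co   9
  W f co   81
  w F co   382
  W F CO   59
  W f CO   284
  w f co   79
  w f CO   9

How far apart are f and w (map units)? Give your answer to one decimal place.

The two most frequent reciprocal classes, w F co and W f CO, are the parental types, so the F1 was w F co / W f CO.
The two rarest classes, W F co and w f CO, are the double crossovers. Comparing them with the parentals, only the w allele has switched, so w is the middle locus and the order is co – w – f.
Crossovers in the w–f interval produce the single-crossover classes w f co and W F CO (79 + 59 = 138) plus the double crossovers (18).
RF(w–f) = (138 + 18) / 1000 = 156/1000 = 0.1560 → 15.6 map units.

15.6 map units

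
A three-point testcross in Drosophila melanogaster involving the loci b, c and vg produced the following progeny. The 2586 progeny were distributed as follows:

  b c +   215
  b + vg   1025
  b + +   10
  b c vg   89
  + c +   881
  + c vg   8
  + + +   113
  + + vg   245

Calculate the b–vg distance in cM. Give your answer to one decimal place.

The two most frequent reciprocal classes, + c + and b + vg, are the parental types, so the F1 was + c + / b + vg.
The two rarest classes, + c vg and b + +, are the double crossovers. Comparing them with the parentals, only the vg allele has switched, so vg is the middle locus and the order is b – vg – c.
Crossovers in the b–vg interval produce the single-crossover classes b c + and + + vg (215 + 245 = 460) plus the double crossovers (18).
RF(b–vg) = (460 + 18) / 2586 = 478/2586 = 0.1848 → 18.5 cM.

18.5 cM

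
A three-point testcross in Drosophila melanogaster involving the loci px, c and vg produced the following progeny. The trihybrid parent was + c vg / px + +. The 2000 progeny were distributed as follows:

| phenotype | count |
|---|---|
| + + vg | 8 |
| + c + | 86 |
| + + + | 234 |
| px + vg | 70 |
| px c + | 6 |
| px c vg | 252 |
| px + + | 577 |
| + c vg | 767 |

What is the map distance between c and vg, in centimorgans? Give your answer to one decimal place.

The two rarest classes, + + vg and px c +, are the double crossovers. Comparing them with the parentals, only the c allele has switched, so c is the middle locus and the order is px – c – vg.
Crossovers in the c–vg interval produce the single-crossover classes + c + and px + vg (86 + 70 = 156) plus the double crossovers (14).
RF(c–vg) = (156 + 14) / 2000 = 170/2000 = 0.0850 → 8.5 centimorgans.

8.5 centimorgans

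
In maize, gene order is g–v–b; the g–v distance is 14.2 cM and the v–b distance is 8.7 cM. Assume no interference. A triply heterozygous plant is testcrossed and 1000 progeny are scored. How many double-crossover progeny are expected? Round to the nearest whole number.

Map distances give recombination frequencies of 0.142 and 0.087 for the two intervals.
With no interference, expected double-crossover frequency = 0.142 × 0.087 = 0.01235.
Expected number = 0.01235 × 1000 = 12.35 ≈ 12.

12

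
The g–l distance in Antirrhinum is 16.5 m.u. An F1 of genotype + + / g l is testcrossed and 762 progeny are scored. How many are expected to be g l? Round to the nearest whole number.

318

A map distance of 16.5 m.u. corresponds to a recombination frequency of 0.165.
The F1 is + + / g l, so g l is a parental gamete class with expected frequency (1 − r)/2 = 0.835/2 = 0.4175.
Expected number = 0.4175 × 762 = 318.13 ≈ 318.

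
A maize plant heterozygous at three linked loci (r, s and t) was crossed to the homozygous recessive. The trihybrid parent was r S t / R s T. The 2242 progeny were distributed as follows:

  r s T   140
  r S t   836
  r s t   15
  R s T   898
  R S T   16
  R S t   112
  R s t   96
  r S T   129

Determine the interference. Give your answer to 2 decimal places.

0.04

The two rarest classes, r s t and R S T, are the double crossovers. Comparing them with the parentals, only the s allele has switched, so s is the middle locus and the order is r – s – t.
r–s: (252 + 31)/2242 = 0.1262; s–t: (225 + 31)/2242 = 0.1142.
Expected DCO frequency = 0.1262 × 0.1142 ≈ 0.01441; observed = 31/2242 ≈ 0.01383.
Coefficient of coincidence = 0.01383/0.01441 ≈ 0.96; interference = 1 − 0.96 = 0.04.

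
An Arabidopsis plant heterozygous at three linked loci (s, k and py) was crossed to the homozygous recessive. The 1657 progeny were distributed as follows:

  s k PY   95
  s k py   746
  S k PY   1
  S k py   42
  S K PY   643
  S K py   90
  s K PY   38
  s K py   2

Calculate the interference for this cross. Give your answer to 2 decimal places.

The two most frequent reciprocal classes, S K PY and s k py, are the parental types, so the F1 was S K PY / s k py.
The two rarest classes, S k PY and s K py, are the double crossovers. Comparing them with the parentals, only the k allele has switched, so k is the middle locus and the order is s – k – py.
s–k: (80 + 3)/1657 = 0.0501; k–py: (185 + 3)/1657 = 0.1135.
Expected DCO frequency = 0.0501 × 0.1135 ≈ 0.00569; observed = 3/1657 ≈ 0.00181.
Coefficient of coincidence = 0.00181/0.00569 ≈ 0.32; interference = 1 − 0.32 = 0.68.

0.68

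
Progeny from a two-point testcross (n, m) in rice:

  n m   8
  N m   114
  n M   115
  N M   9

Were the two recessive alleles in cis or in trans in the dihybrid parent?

The two most frequent classes are N m (114) and n M (115); these are the parental (non-recombinant) types.
So the F1 carried N m on one chromosome and n M on the other — the recessive alleles are on opposite chromosomes (trans / repulsion).

trans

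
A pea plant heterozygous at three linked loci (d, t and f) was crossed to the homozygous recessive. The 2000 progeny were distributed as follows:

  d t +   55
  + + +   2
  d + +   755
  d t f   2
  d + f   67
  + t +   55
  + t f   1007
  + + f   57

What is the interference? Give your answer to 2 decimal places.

0.45

The two most frequent reciprocal classes, d + + and + t f, are the parental types, so the F1 was d + + / + t f.
The two rarest classes, + + + and d t f, are the double crossovers. Comparing them with the parentals, only the d allele has switched, so d is the middle locus and the order is t – d – f.
t–d: (112 + 4)/2000 = 0.0580; d–f: (122 + 4)/2000 = 0.0630.
Expected DCO frequency = 0.0580 × 0.0630 ≈ 0.00365; observed = 4/2000 ≈ 0.00200.
Coefficient of coincidence = 0.00200/0.00365 ≈ 0.55; interference = 1 − 0.55 = 0.45.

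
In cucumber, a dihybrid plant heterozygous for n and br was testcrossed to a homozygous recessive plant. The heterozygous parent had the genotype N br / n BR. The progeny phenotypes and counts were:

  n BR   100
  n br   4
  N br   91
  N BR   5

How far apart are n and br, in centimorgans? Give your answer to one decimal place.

The recombinant classes are N BR and n br: 5 + 4 = 9.
Recombination frequency = 9/200 = 0.0450 ≈ 4.5%, i.e. 4.5 centimorgans.

4.5 centimorgans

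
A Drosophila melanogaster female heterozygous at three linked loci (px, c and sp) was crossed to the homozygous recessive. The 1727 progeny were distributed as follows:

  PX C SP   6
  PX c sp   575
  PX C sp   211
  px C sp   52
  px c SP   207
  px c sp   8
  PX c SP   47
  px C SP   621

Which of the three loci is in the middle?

The two most frequent reciprocal classes, px C SP and PX c sp, are the parental types, so the F1 was px C SP / PX c sp.
The two rarest classes, PX C SP and px c sp, are the double crossovers. Comparing them with the parentals, only the px allele has switched, so px is the middle locus and the order is c – px – sp.

px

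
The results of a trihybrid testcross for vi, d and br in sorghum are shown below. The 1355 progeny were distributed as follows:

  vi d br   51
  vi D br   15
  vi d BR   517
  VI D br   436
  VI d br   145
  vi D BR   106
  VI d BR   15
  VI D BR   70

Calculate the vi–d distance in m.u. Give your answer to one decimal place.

20.7 m.u.

The two most frequent reciprocal classes, VI D br and vi d BR, are the parental types, so the F1 was VI D br / vi d BR.
The two rarest classes, vi D br and VI d BR, are the double crossovers. Comparing them with the parentals, only the vi allele has switched, so vi is the middle locus and the order is br – vi – d.
Crossovers in the vi–d interval produce the single-crossover classes VI d br and vi D BR (145 + 106 = 251) plus the double crossovers (30).
RF(vi–d) = (251 + 30) / 1355 = 281/1355 = 0.2074 → 20.7 m.u.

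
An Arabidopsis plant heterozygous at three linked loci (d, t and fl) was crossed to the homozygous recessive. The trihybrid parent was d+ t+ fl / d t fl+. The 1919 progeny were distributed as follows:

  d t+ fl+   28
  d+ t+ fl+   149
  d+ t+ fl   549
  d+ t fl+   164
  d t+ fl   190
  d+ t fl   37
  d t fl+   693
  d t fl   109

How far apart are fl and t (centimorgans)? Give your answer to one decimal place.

16.8 centimorgans

The two rarest classes, d+ t fl and d t+ fl+, are the double crossovers. Comparing them with the parentals, only the t allele has switched, so t is the middle locus and the order is fl – t – d.
Crossovers in the fl–t interval produce the single-crossover classes d+ t+ fl+ and d t fl (149 + 109 = 258) plus the double crossovers (65).
RF(fl–t) = (258 + 65) / 1919 = 323/1919 = 0.1683 → 16.8 centimorgans.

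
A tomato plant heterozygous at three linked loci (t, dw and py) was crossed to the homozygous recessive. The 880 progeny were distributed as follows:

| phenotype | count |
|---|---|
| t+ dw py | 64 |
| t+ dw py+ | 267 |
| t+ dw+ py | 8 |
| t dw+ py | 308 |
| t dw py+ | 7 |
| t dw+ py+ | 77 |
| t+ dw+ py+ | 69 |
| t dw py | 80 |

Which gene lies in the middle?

t

The two most frequent reciprocal classes, t dw+ py and t+ dw py+, are the parental types, so the F1 was t dw+ py / t+ dw py+.
The two rarest classes, t+ dw+ py and t dw py+, are the double crossovers. Comparing them with the parentals, only the t allele has switched, so t is the middle locus and the order is dw – t – py.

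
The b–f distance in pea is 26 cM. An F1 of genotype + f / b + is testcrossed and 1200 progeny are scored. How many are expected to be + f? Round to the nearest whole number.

A map distance of 26 cM corresponds to a recombination frequency of 0.260.
The F1 is + f / b +, so + f is a parental gamete class with expected frequency (1 − r)/2 = 0.740/2 = 0.3700.
Expected number = 0.3700 × 1200 = 444.00 ≈ 444.

444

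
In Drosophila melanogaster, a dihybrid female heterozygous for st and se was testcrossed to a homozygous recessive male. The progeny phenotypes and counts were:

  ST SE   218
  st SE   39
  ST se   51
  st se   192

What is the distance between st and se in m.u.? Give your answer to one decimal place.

18.0 m.u.

The two most frequent classes, ST SE (218) and st se (192), are the parental types, so the F1 was ST SE / st se.
The recombinant classes are ST se and st SE: 51 + 39 = 90.
Recombination frequency = 90/500 = 0.1800 ≈ 18.0%, i.e. 18.0 m.u.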